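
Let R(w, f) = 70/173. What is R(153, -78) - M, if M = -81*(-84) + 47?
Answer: -1185153/173 ≈ -6850.6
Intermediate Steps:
R(w, f) = 70/173 (R(w, f) = 70*(1/173) = 70/173)
M = 6851 (M = 6804 + 47 = 6851)
R(153, -78) - M = 70/173 - 1*6851 = 70/173 - 6851 = -1185153/173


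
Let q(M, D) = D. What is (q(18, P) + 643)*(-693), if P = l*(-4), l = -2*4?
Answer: -467775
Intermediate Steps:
l = -8
P = 32 (P = -8*(-4) = 32)
(q(18, P) + 643)*(-693) = (32 + 643)*(-693) = 675*(-693) = -467775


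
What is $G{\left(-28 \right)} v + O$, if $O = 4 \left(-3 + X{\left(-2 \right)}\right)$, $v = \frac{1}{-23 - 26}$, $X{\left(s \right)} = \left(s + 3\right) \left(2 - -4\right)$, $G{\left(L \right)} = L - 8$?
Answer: $\frac{624}{49} \approx 12.735$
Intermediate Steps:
$G{\left(L \right)} = -8 + L$
$X{\left(s \right)} = 18 + 6 s$ ($X{\left(s \right)} = \left(3 + s\right) \left(2 + 4\right) = \left(3 + s\right) 6 = 18 + 6 s$)
$v = - \frac{1}{49}$ ($v = \frac{1}{-49} = - \frac{1}{49} \approx -0.020408$)
$O = 12$ ($O = 4 \left(-3 + \left(18 + 6 \left(-2\right)\right)\right) = 4 \left(-3 + \left(18 - 12\right)\right) = 4 \left(-3 + 6\right) = 4 \cdot 3 = 12$)
$G{\left(-28 \right)} v + O = \left(-8 - 28\right) \left(- \frac{1}{49}\right) + 12 = \left(-36\right) \left(- \frac{1}{49}\right) + 12 = \frac{36}{49} + 12 = \frac{624}{49}$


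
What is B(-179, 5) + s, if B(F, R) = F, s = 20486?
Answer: 20307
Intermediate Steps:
B(-179, 5) + s = -179 + 20486 = 20307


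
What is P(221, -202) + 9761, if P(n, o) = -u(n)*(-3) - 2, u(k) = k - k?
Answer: 9759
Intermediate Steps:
u(k) = 0
P(n, o) = -2 (P(n, o) = -1*0*(-3) - 2 = 0*(-3) - 2 = 0 - 2 = -2)
P(221, -202) + 9761 = -2 + 9761 = 9759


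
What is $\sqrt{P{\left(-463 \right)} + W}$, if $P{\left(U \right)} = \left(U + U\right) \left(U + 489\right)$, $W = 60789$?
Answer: $\sqrt{36713} \approx 191.61$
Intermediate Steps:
$P{\left(U \right)} = 2 U \left(489 + U\right)$
$\sqrt{P{\left(-463 \right)} + W} = \sqrt{2 \left(-463\right) \left(489 - 463\right) + 60789} = \sqrt{2 \left(-463\right) 26 + 60789} = \sqrt{-24076 + 60789} = \sqrt{36713}$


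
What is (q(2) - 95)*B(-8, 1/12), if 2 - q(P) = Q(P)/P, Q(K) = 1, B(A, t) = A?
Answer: 748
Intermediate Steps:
q(P) = 2 - 1/P
(q(2) - 95)*B(-8, 1/12) = ((2 - 1/2) - 95)*(-8) = ((2 - 1*½) - 95)*(-8) = ((2 - ½) - 95)*(-8) = (3/2 - 95)*(-8) = -187/2*(-8) = 748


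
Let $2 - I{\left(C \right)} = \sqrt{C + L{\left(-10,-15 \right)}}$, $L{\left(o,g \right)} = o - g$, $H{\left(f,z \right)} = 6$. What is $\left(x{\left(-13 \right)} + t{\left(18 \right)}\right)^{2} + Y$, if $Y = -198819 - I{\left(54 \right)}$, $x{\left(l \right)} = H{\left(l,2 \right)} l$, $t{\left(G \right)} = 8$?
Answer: $-193921 + \sqrt{59} \approx -1.9391 \cdot 10^{5}$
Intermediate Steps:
$I{\left(C \right)} = 2 - \sqrt{5 + C}$ ($I{\left(C \right)} = 2 - \sqrt{C - -5} = 2 - \sqrt{C + \left(-10 + 15\right)} = 2 - \sqrt{C + 5} = 2 - \sqrt{5 + C}$)
$x{\left(l \right)} = 6 l$
$Y = -198821 + \sqrt{59}$ ($Y = -198819 - \left(2 - \sqrt{5 + 54}\right) = -198819 - \left(2 - \sqrt{59}\right) = -198821 + \sqrt{59} \approx -1.9881 \cdot 10^{5}$)
$\left(x{\left(-13 \right)} + t{\left(18 \right)}\right)^{2} + Y = \left(6 \left(-13\right) + 8\right)^{2} - \left(198821 - \sqrt{59}\right) = \left(-78 + 8\right)^{2} - \left(198821 - \sqrt{59}\right) = \left(-70\right)^{2} - \left(198821 - \sqrt{59}\right) = 4900 - \left(198821 - \sqrt{59}\right) = -193921 + \sqrt{59}$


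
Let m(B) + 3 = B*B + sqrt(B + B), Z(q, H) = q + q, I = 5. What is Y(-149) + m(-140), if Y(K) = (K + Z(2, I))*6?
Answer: 18727 + 2*I*sqrt(70) ≈ 18727.0 + 16.733*I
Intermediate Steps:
Z(q, H) = 2*q
Y(K) = 24 + 6*K (Y(K) = (K + 2*2)*6 = (K + 4)*6 = (4 + K)*6 = 24 + 6*K)
m(B) = -3 + B**2 + sqrt(2)*sqrt(B) (m(B) = -3 + (B*B + sqrt(B + B)) = -3 + (B**2 + sqrt(2*B)) = -3 + (B**2 + sqrt(2)*sqrt(B)) = -3 + B**2 + sqrt(2)*sqrt(B))
Y(-149) + m(-140) = (24 + 6*(-149)) + (-3 + (-140)**2 + sqrt(2)*sqrt(-140)) = (24 - 894) + (-3 + 19600 + sqrt(2)*(2*I*sqrt(35))) = -870 + (-3 + 19600 + 2*I*sqrt(70)) = -870 + (19597 + 2*I*sqrt(70)) = 18727 + 2*I*sqrt(70)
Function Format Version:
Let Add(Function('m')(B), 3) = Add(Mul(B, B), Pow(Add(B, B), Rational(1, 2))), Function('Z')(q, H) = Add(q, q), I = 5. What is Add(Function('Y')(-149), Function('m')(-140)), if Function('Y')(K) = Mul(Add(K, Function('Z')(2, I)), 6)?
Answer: Add(18727, Mul(2, I, Pow(70, Rational(1, 2)))) ≈ Add(18727., Mul(16.733, I))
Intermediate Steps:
Function('Z')(q, H) = Mul(2, q)
Function('Y')(K) = Add(24, Mul(6, K)) (Function('Y')(K) = Mul(Add(K, Mul(2, 2)), 6) = Mul(Add(K, 4), 6) = Mul(Add(4, K), 6) = Add(24, Mul(6, K)))
Function('m')(B) = Add(-3, Pow(B, 2), Mul(Pow(2, Rational(1, 2)), Pow(B, Rational(1, 2)))) (Function('m')(B) = Add(-3, Add(Mul(B, B), Pow(Add(B, B), Rational(1, 2)))) = Add(-3, Add(Pow(B, 2), Pow(Mul(2, B), Rational(1, 2)))) = Add(-3, Add(Pow(B, 2), Mul(Pow(2, Rational(1, 2)), Pow(B, Rational(1, 2))))) = Add(-3, Pow(B, 2), Mul(Pow(2, Rational(1, 2)), Pow(B, Rational(1, 2)))))
Add(Function('Y')(-149), Function('m')(-140)) = Add(Add(24, Mul(6, -149)), Add(-3, Pow(-140, 2), Mul(Pow(2, Rational(1, 2)), Pow(-140, Rational(1, 2))))) = Add(Add(24, -894), Add(-3, 19600, Mul(Pow(2, Rational(1, 2)), Mul(2, I, Pow(35, Rational(1, 2)))))) = Add(-870, Add(-3, 19600, Mul(2, I, Pow(70, Rational(1, 2))))) = Add(-870, Add(19597, Mul(2, I, Pow(70, Rational(1, 2))))) = Add(18727, Mul(2, I, Pow(70, Rational(1, 2))))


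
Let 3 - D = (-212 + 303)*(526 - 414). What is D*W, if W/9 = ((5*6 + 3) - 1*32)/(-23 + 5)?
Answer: 10189/2 ≈ 5094.5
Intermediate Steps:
D = -10189 (D = 3 - (-212 + 303)*(526 - 414) = 3 - 91*112 = 3 - 1*10192 = 3 - 10192 = -10189)
W = -½ (W = 9*(((5*6 + 3) - 1*32)/(-23 + 5)) = 9*(((30 + 3) - 32)/(-18)) = 9*((33 - 32)*(-1/18)) = 9*(1*(-1/18)) = 9*(-1/18) = -½ ≈ -0.50000)
D*W = -10189*(-½) = 10189/2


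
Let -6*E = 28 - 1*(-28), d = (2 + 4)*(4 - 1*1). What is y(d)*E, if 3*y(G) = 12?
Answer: -112/3 ≈ -37.333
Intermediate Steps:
d = 18 (d = 6*(4 - 1) = 6*3 = 18)
E = -28/3 (E = -(28 - 1*(-28))/6 = -(28 + 28)/6 = -⅙*56 = -28/3 ≈ -9.3333)
y(G) = 4 (y(G) = (⅓)*12 = 4)
y(d)*E = 4*(-28/3) = -112/3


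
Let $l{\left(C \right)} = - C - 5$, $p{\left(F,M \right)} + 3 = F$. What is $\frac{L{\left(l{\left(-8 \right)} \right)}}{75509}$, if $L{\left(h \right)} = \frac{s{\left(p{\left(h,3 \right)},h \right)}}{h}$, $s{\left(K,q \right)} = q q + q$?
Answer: $\frac{4}{75509} \approx 5.2974 \cdot 10^{-5}$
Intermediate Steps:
$p{\left(F,M \right)} = -3 + F$
$s{\left(K,q \right)} = q + q^{2}$ ($s{\left(K,q \right)} = q^{2} + q = q + q^{2}$)
$l{\left(C \right)} = -5 - C$
$L{\left(h \right)} = 1 + h$ ($L{\left(h \right)} = \frac{h \left(1 + h\right)}{h} = 1 + h$)
$\frac{L{\left(l{\left(-8 \right)} \right)}}{75509} = \frac{1 - -3}{75509} = \left(1 + \left(-5 + 8\right)\right) \frac{1}{75509} = \left(1 + 3\right) \frac{1}{75509} = 4 \cdot \frac{1}{75509} = \frac{4}{75509}$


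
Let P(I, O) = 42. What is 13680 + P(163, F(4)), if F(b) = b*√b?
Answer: 13722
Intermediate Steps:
F(b) = b^(3/2)
13680 + P(163, F(4)) = 13680 + 42 = 13722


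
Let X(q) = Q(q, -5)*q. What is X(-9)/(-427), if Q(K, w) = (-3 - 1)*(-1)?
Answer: 36/427 ≈ 0.084309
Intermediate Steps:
Q(K, w) = 4 (Q(K, w) = -4*(-1) = 4)
X(q) = 4*q
X(-9)/(-427) = (4*(-9))/(-427) = -36*(-1/427) = 36/427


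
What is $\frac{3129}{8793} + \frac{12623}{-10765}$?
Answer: $- \frac{25770118}{31552215} \approx -0.81674$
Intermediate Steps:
$\frac{3129}{8793} + \frac{12623}{-10765} = 3129 \cdot \frac{1}{8793} + 12623 \left(- \frac{1}{10765}\right) = \frac{1043}{2931} - \frac{12623}{10765} = - \frac{25770118}{31552215}$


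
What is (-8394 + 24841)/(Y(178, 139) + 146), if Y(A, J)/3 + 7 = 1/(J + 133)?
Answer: 4473584/34003 ≈ 131.56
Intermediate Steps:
Y(A, J) = -21 + 3/(133 + J) (Y(A, J) = -21 + 3/(J + 133) = -21 + 3/(133 + J))
(-8394 + 24841)/(Y(178, 139) + 146) = (-8394 + 24841)/(3*(-930 - 7*139)/(133 + 139) + 146) = 16447/(3*(-930 - 973)/272 + 146) = 16447/(3*(1/272)*(-1903) + 146) = 16447/(-5709/272 + 146) = 16447/(34003/272) = 16447*(272/34003) = 4473584/34003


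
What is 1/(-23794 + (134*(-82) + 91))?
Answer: -1/34691 ≈ -2.8826e-5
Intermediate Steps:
1/(-23794 + (134*(-82) + 91)) = 1/(-23794 + (-10988 + 91)) = 1/(-23794 - 10897) = 1/(-34691) = -1/34691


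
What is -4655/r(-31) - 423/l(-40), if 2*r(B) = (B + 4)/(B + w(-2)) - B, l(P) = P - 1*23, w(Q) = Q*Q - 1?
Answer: -356539/1253 ≈ -284.55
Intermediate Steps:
w(Q) = -1 + Q² (w(Q) = Q² - 1 = -1 + Q²)
l(P) = -23 + P (l(P) = P - 23 = -23 + P)
r(B) = -B/2 + (4 + B)/(2*(3 + B)) (r(B) = ((B + 4)/(B + (-1 + (-2)²)) - B)/2 = ((4 + B)/(B + (-1 + 4)) - B)/2 = ((4 + B)/(B + 3) - B)/2 = ((4 + B)/(3 + B) - B)/2 = (-B + (4 + B)/(3 + B))/2 = -B/2 + (4 + B)/(2*(3 + B)))
-4655/r(-31) - 423/l(-40) = -4655*(3 - 31)/(2 - 1*(-31) - ½*(-31)²) - 423/(-23 - 40) = -4655*(-28/(2 + 31 - ½*961)) - 423/(-63) = -4655*(-28/(2 + 31 - 961/2)) - 423*(-1/63) = -4655/((-1/28*(-895/2))) + 47/7 = -4655/895/56 + 47/7 = -4655*56/895 + 47/7 = -52136/179 + 47/7 = -356539/1253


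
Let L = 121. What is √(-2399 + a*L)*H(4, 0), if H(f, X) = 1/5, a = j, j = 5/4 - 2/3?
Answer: I*√83823/30 ≈ 9.6507*I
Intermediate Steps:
j = 7/12 (j = 5*(¼) - 2*⅓ = 5/4 - ⅔ = 7/12 ≈ 0.58333)
a = 7/12 ≈ 0.58333
H(f, X) = ⅕ (H(f, X) = 1*(⅕) = ⅕)
√(-2399 + a*L)*H(4, 0) = √(-2399 + (7/12)*121)*(⅕) = √(-2399 + 847/12)*(⅕) = √(-27941/12)*(⅕) = (I*√83823/6)*(⅕) = I*√83823/30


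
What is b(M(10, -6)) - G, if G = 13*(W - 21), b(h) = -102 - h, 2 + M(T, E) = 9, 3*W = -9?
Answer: 203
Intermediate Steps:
W = -3 (W = (⅓)*(-9) = -3)
M(T, E) = 7 (M(T, E) = -2 + 9 = 7)
G = -312 (G = 13*(-3 - 21) = 13*(-24) = -312)
b(M(10, -6)) - G = (-102 - 1*7) - 1*(-312) = (-102 - 7) + 312 = -109 + 312 = 203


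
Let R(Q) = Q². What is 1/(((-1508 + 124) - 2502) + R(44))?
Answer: -1/1950 ≈ -0.00051282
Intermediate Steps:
1/(((-1508 + 124) - 2502) + R(44)) = 1/(((-1508 + 124) - 2502) + 44²) = 1/((-1384 - 2502) + 1936) = 1/(-3886 + 1936) = 1/(-1950) = -1/1950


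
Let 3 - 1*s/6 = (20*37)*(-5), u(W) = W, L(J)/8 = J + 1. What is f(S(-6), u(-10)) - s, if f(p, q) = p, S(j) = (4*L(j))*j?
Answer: -21258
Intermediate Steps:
L(J) = 8 + 8*J (L(J) = 8*(J + 1) = 8*(1 + J) = 8 + 8*J)
S(j) = j*(32 + 32*j) (S(j) = (4*(8 + 8*j))*j = (32 + 32*j)*j = j*(32 + 32*j))
s = 22218 (s = 18 - 6*20*37*(-5) = 18 - 4440*(-5) = 18 - 6*(-3700) = 18 + 22200 = 22218)
f(S(-6), u(-10)) - s = 32*(-6)*(1 - 6) - 1*22218 = 32*(-6)*(-5) - 22218 = 960 - 22218 = -21258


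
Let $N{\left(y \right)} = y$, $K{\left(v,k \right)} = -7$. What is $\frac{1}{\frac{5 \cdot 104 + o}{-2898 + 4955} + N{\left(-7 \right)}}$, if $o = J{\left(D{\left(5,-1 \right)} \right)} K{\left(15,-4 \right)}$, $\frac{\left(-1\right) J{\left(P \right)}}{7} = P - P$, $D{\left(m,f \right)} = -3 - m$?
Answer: $- \frac{2057}{13879} \approx -0.14821$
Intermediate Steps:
$J{\left(P \right)} = 0$ ($J{\left(P \right)} = - 7 \left(P - P\right) = \left(-7\right) 0 = 0$)
$o = 0$ ($o = 0 \left(-7\right) = 0$)
$\frac{1}{\frac{5 \cdot 104 + o}{-2898 + 4955} + N{\left(-7 \right)}} = \frac{1}{\frac{5 \cdot 104 + 0}{-2898 + 4955} - 7} = \frac{1}{\frac{520 + 0}{2057} - 7} = \frac{1}{520 \cdot \frac{1}{2057} - 7} = \frac{1}{\frac{520}{2057} - 7} = \frac{1}{- \frac{13879}{2057}} = - \frac{2057}{13879}$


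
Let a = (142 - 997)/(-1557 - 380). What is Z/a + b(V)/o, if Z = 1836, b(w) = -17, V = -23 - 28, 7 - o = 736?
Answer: 288064507/69255 ≈ 4159.5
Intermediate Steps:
o = -729 (o = 7 - 1*736 = 7 - 736 = -729)
V = -51
a = 855/1937 (a = -855/(-1937) = -855*(-1/1937) = 855/1937 ≈ 0.44140)
Z/a + b(V)/o = 1836/(855/1937) - 17/(-729) = 1836*(1937/855) - 17*(-1/729) = 395148/95 + 17/729 = 288064507/69255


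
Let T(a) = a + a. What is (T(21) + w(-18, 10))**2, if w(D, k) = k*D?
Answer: 19044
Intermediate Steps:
w(D, k) = D*k
T(a) = 2*a
(T(21) + w(-18, 10))**2 = (2*21 - 18*10)**2 = (42 - 180)**2 = (-138)**2 = 19044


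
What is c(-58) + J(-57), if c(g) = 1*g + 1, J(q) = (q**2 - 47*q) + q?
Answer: 5814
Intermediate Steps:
J(q) = q**2 - 46*q
c(g) = 1 + g (c(g) = g + 1 = 1 + g)
c(-58) + J(-57) = (1 - 58) - 57*(-46 - 57) = -57 - 57*(-103) = -57 + 5871 = 5814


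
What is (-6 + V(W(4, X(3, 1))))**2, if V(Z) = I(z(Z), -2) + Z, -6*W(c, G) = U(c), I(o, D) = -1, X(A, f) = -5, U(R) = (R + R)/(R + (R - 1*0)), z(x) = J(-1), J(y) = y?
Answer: 1849/36 ≈ 51.361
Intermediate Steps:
z(x) = -1
U(R) = 1 (U(R) = (2*R)/(R + (R + 0)) = (2*R)/(R + R) = (2*R)/((2*R)) = (2*R)*(1/(2*R)) = 1)
W(c, G) = -1/6 (W(c, G) = -1/6*1 = -1/6)
V(Z) = -1 + Z
(-6 + V(W(4, X(3, 1))))**2 = (-6 + (-1 - 1/6))**2 = (-6 - 7/6)**2 = (-43/6)**2 = 1849/36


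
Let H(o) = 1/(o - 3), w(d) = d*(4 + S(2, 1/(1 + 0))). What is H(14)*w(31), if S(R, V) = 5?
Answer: 279/11 ≈ 25.364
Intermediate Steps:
w(d) = 9*d (w(d) = d*(4 + 5) = d*9 = 9*d)
H(o) = 1/(-3 + o)
H(14)*w(31) = (9*31)/(-3 + 14) = 279/11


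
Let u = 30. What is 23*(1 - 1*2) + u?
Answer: 7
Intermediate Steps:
23*(1 - 1*2) + u = 23*(1 - 1*2) + 30 = 23*(1 - 2) + 30 = 23*(-1) + 30 = -23 + 30 = 7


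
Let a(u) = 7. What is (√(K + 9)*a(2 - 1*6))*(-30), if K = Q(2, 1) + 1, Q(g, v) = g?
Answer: -420*√3 ≈ -727.46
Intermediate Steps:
K = 3 (K = 2 + 1 = 3)
(√(K + 9)*a(2 - 1*6))*(-30) = (√(3 + 9)*7)*(-30) = (√12*7)*(-30) = ((2*√3)*7)*(-30) = (14*√3)*(-30) = -420*√3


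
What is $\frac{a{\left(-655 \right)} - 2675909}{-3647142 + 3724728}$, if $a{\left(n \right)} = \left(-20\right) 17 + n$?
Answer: $- \frac{1338452}{38793} \approx -34.502$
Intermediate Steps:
$a{\left(n \right)} = -340 + n$
$\frac{a{\left(-655 \right)} - 2675909}{-3647142 + 3724728} = \frac{\left(-340 - 655\right) - 2675909}{-3647142 + 3724728} = \frac{-995 - 2675909}{77586} = \left(-2676904\right) \frac{1}{77586} = - \frac{1338452}{38793}$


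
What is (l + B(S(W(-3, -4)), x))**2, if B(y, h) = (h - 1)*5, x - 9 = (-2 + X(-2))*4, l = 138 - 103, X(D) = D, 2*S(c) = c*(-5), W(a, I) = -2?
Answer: 25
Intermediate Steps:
S(c) = -5*c/2 (S(c) = (c*(-5))/2 = (-5*c)/2 = -5*c/2)
l = 35
x = -7 (x = 9 + (-2 - 2)*4 = 9 - 4*4 = 9 - 16 = -7)
B(y, h) = -5 + 5*h (B(y, h) = (-1 + h)*5 = -5 + 5*h)
(l + B(S(W(-3, -4)), x))**2 = (35 + (-5 + 5*(-7)))**2 = (35 + (-5 - 35))**2 = (35 - 40)**2 = (-5)**2 = 25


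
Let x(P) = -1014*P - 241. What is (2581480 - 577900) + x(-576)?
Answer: 2587403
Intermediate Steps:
x(P) = -241 - 1014*P
(2581480 - 577900) + x(-576) = (2581480 - 577900) + (-241 - 1014*(-576)) = 2003580 + (-241 + 584064) = 2003580 + 583823 = 2587403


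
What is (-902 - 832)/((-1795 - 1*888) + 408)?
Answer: 1734/2275 ≈ 0.76220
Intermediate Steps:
(-902 - 832)/((-1795 - 1*888) + 408) = -1734/((-1795 - 888) + 408) = -1734/(-2683 + 408) = -1734/(-2275) = -1734*(-1/2275) = 1734/2275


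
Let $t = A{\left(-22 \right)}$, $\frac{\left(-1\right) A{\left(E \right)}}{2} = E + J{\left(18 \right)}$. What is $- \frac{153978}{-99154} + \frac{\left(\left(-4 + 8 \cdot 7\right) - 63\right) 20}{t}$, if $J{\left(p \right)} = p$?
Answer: $- \frac{233887}{9014} \approx -25.947$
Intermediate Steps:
$A{\left(E \right)} = -36 - 2 E$ ($A{\left(E \right)} = - 2 \left(E + 18\right) = - 2 \left(18 + E\right) = -36 - 2 E$)
$t = 8$ ($t = -36 - -44 = -36 + 44 = 8$)
$- \frac{153978}{-99154} + \frac{\left(\left(-4 + 8 \cdot 7\right) - 63\right) 20}{t} = - \frac{153978}{-99154} + \frac{\left(\left(-4 + 8 \cdot 7\right) - 63\right) 20}{8} = \left(-153978\right) \left(- \frac{1}{99154}\right) + \left(\left(-4 + 56\right) - 63\right) 20 \cdot \frac{1}{8} = \frac{6999}{4507} + \left(52 - 63\right) 20 \cdot \frac{1}{8} = \frac{6999}{4507} + \left(-11\right) 20 \cdot \frac{1}{8} = \frac{6999}{4507} - \frac{55}{2} = - \frac{233887}{9014}$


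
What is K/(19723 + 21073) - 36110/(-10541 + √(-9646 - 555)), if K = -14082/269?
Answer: 1043894113279729/304869071576342 + 1823555*I/55561441 ≈ 3.4241 + 0.032821*I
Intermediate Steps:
K = -14082/269 (K = -14082*1/269 = -14082/269 ≈ -52.349)
K/(19723 + 21073) - 36110/(-10541 + √(-9646 - 555)) = -14082/(269*(19723 + 21073)) - 36110/(-10541 + √(-9646 - 555)) = -14082/269/40796 - 36110/(-10541 + √(-10201)) = -14082/269*1/40796 - 36110*(-10541 - 101*I)/111122882 = -7041/5487062 - 18055*(-10541 - 101*I)/55561441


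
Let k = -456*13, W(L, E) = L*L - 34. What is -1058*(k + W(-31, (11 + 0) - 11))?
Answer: 5291058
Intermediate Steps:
W(L, E) = -34 + L² (W(L, E) = L² - 34 = -34 + L²)
k = -5928 (k = -76*78 = -5928)
-1058*(k + W(-31, (11 + 0) - 11)) = -1058*(-5928 + (-34 + (-31)²)) = -1058*(-5928 + (-34 + 961)) = -1058*(-5928 + 927) = -1058*(-5001) = 5291058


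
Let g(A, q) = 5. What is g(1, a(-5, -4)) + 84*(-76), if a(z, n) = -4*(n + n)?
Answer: -6379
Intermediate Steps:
a(z, n) = -8*n
g(1, a(-5, -4)) + 84*(-76) = 5 + 84*(-76) = 5 - 6384 = -6379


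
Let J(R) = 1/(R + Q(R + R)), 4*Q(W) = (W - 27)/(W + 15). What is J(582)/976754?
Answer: 786/447003165691 ≈ 1.7584e-9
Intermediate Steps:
Q(W) = (-27 + W)/(4*(15 + W)) (Q(W) = ((W - 27)/(W + 15))/4 = ((-27 + W)/(15 + W))/4 = (-27 + W)/(4*(15 + W)))
J(R) = 1/(R + (-27 + 2*R)/(4*(15 + 2*R))) (J(R) = 1/(R + (-27 + (R + R))/(4*(15 + (R + R)))) = 1/(R + (-27 + 2*R)/(4*(15 + 2*R))))
J(582)/976754 = (4*(15 + 2*582)/(-27 + 8*582² + 62*582))/976754 = (4*(15 + 1164)/(-27 + 8*338724 + 36084))*(1/976754) = (4*1179/(-27 + 2709792 + 36084))*(1/976754) = (4*1179/2745849)*(1/976754) = (4*(1/2745849)*1179)*(1/976754) = (1572/915283)*(1/976754) = 786/447003165691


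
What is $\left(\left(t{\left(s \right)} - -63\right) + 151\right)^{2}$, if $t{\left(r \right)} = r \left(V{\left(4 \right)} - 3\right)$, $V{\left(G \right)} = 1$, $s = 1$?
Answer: $44944$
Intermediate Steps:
$t{\left(r \right)} = - 2 r$ ($t{\left(r \right)} = r \left(1 - 3\right) = r \left(-2\right) = - 2 r$)
$\left(\left(t{\left(s \right)} - -63\right) + 151\right)^{2} = \left(\left(\left(-2\right) 1 - -63\right) + 151\right)^{2} = \left(\left(-2 + 63\right) + 151\right)^{2} = \left(61 + 151\right)^{2} = 212^{2} = 44944$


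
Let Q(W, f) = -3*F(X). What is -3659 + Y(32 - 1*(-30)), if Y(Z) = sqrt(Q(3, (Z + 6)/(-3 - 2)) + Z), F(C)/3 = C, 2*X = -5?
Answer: -3659 + 13*sqrt(2)/2 ≈ -3649.8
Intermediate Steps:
X = -5/2 (X = (1/2)*(-5) = -5/2 ≈ -2.5000)
F(C) = 3*C
Q(W, f) = 45/2 (Q(W, f) = -9*(-5)/2 = -3*(-15/2) = 45/2)
Y(Z) = sqrt(45/2 + Z)
-3659 + Y(32 - 1*(-30)) = -3659 + sqrt(90 + 4*(32 - 1*(-30)))/2 = -3659 + sqrt(90 + 4*(32 + 30))/2 = -3659 + sqrt(90 + 4*62)/2 = -3659 + sqrt(90 + 248)/2 = -3659 + sqrt(338)/2 = -3659 + (13*sqrt(2))/2 = -3659 + 13*sqrt(2)/2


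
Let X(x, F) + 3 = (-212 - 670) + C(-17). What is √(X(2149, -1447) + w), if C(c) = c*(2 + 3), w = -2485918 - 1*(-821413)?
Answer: 5*I*√66619 ≈ 1290.5*I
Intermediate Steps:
w = -1664505 (w = -2485918 + 821413 = -1664505)
C(c) = 5*c (C(c) = c*5 = 5*c)
X(x, F) = -970 (X(x, F) = -3 + ((-212 - 670) + 5*(-17)) = -3 + (-882 - 85) = -3 - 967 = -970)
√(X(2149, -1447) + w) = √(-970 - 1664505) = √(-1665475) = 5*I*√66619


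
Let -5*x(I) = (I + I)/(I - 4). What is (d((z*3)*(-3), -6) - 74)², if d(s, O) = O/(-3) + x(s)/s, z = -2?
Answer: 6355441/1225 ≈ 5188.1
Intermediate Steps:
x(I) = -2*I/(5*(-4 + I)) (x(I) = -(I + I)/(5*(I - 4)) = -2*I/(5*(-4 + I)))
d(s, O) = -2/(-20 + 5*s) - O/3 (d(s, O) = O/(-3) + (-2*s/(-20 + 5*s))/s = O*(-⅓) - 2/(-20 + 5*s) = -O/3 - 2/(-20 + 5*s) = -2/(-20 + 5*s) - O/3)
(d((z*3)*(-3), -6) - 74)² = ((-6 - 5*(-6)*(-4 - 2*3*(-3)))/(15*(-4 - 2*3*(-3))) - 74)² = ((-6 - 5*(-6)*(-4 - 6*(-3)))/(15*(-4 - 6*(-3))) - 74)² = ((-6 - 5*(-6)*(-4 + 18))/(15*(-4 + 18)) - 74)² = ((1/15)*(-6 - 5*(-6)*14)/14 - 74)² = ((1/15)*(1/14)*(-6 + 420) - 74)² = ((1/15)*(1/14)*414 - 74)² = (69/35 - 74)² = (-2521/35)² = 6355441/1225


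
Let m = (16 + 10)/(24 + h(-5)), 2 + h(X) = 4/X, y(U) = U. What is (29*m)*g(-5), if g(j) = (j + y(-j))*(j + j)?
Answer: 0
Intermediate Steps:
h(X) = -2 + 4/X
g(j) = 0 (g(j) = (j - j)*(j + j) = 0*(2*j) = 0)
m = 65/53 (m = (16 + 10)/(24 + (-2 + 4/(-5))) = 26/(24 + (-2 + 4*(-⅕))) = 26/(24 + (-2 - ⅘)) = 26/(24 - 14/5) = 26/(106/5) = 26*(5/106) = 65/53 ≈ 1.2264)
(29*m)*g(-5) = (29*(65/53))*0 = (1885/53)*0 = 0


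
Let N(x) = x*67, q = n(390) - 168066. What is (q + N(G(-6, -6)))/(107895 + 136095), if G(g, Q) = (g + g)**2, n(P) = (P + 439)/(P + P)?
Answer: -123565211/190312200 ≈ -0.64928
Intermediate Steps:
n(P) = (439 + P)/(2*P) (n(P) = (439 + P)/((2*P)) = (439 + P)*(1/(2*P)) = (439 + P)/(2*P))
G(g, Q) = 4*g**2 (G(g, Q) = (2*g)**2 = 4*g**2)
q = -131090651/780 (q = (1/2)*(439 + 390)/390 - 168066 = (1/2)*(1/390)*829 - 168066 = 829/780 - 168066 = -131090651/780 ≈ -1.6807e+5)
N(x) = 67*x
(q + N(G(-6, -6)))/(107895 + 136095) = (-131090651/780 + 67*(4*(-6)**2))/(107895 + 136095) = (-131090651/780 + 67*(4*36))/243990 = (-131090651/780 + 67*144)*(1/243990) = (-131090651/780 + 9648)*(1/243990) = -123565211/780*1/243990 = -123565211/190312200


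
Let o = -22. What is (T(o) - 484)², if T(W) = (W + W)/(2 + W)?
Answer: 5803281/25 ≈ 2.3213e+5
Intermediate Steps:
T(W) = 2*W/(2 + W) (T(W) = (2*W)/(2 + W) = 2*W/(2 + W))
(T(o) - 484)² = (2*(-22)/(2 - 22) - 484)² = (2*(-22)/(-20) - 484)² = (2*(-22)*(-1/20) - 484)² = (11/5 - 484)² = (-2409/5)² = 5803281/25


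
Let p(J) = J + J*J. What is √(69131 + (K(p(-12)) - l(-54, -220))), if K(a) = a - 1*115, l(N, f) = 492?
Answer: 4*√4291 ≈ 262.02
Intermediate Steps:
p(J) = J + J²
K(a) = -115 + a (K(a) = a - 115 = -115 + a)
√(69131 + (K(p(-12)) - l(-54, -220))) = √(69131 + ((-115 - 12*(1 - 12)) - 1*492)) = √(69131 + ((-115 - 12*(-11)) - 492)) = √(69131 + ((-115 + 132) - 492)) = √(69131 + (17 - 492)) = √(69131 - 475) = √68656 = 4*√4291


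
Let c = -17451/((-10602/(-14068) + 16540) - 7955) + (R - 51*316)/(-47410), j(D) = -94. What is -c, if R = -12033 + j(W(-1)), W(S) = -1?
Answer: 4113936684527/2863193775310 ≈ 1.4368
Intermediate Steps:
R = -12127 (R = -12033 - 94 = -12127)
c = -4113936684527/2863193775310 (c = -17451/((-10602/(-14068) + 16540) - 7955) + (-12127 - 51*316)/(-47410) = -17451/((-10602*(-1/14068) + 16540) - 7955) + (-12127 - 16116)*(-1/47410) = -17451/((5301/7034 + 16540) - 7955) - 28243*(-1/47410) = -17451/(116347661/7034 - 7955) + 28243/47410 = -17451/60392191/7034 + 28243/47410 = -17451*7034/60392191 + 28243/47410 = -122750334/60392191 + 28243/47410 = -4113936684527/2863193775310 ≈ -1.4368)
-c = -1*(-4113936684527/2863193775310) = 4113936684527/2863193775310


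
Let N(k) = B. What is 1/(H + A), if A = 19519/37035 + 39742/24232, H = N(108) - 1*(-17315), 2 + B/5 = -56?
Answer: 448716060/7640363336189 ≈ 5.8730e-5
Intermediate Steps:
B = -290 (B = -10 + 5*(-56) = -10 - 280 = -290)
N(k) = -290
H = 17025 (H = -290 - 1*(-17315) = -290 + 17315 = 17025)
A = 972414689/448716060 (A = 19519*(1/37035) + 39742*(1/24232) = 19519/37035 + 19871/12116 = 972414689/448716060 ≈ 2.1671)
1/(H + A) = 1/(17025 + 972414689/448716060) = 1/(7640363336189/448716060) = 448716060/7640363336189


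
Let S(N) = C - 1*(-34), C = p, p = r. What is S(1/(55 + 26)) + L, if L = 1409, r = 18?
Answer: 1461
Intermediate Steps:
p = 18
C = 18
S(N) = 52 (S(N) = 18 - 1*(-34) = 18 + 34 = 52)
S(1/(55 + 26)) + L = 52 + 1409 = 1461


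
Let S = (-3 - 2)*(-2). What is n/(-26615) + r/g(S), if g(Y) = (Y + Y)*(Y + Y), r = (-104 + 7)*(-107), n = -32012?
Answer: 57808377/2129200 ≈ 27.150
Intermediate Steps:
S = 10 (S = -5*(-2) = 10)
r = 10379 (r = -97*(-107) = 10379)
g(Y) = 4*Y² (g(Y) = (2*Y)*(2*Y) = 4*Y²)
n/(-26615) + r/g(S) = -32012/(-26615) + 10379/((4*10²)) = -32012*(-1/26615) + 10379/((4*100)) = 32012/26615 + 10379/400 = 57808377/2129200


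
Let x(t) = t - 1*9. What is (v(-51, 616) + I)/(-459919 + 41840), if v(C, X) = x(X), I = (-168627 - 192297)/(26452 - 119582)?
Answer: -28445417/19467848635 ≈ -0.0014611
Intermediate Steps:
I = 180462/46565 (I = -360924/(-93130) = -360924*(-1/93130) = 180462/46565 ≈ 3.8755)
x(t) = -9 + t (x(t) = t - 9 = -9 + t)
v(C, X) = -9 + X
(v(-51, 616) + I)/(-459919 + 41840) = ((-9 + 616) + 180462/46565)/(-459919 + 41840) = (607 + 180462/46565)/(-418079) = (28445417/46565)*(-1/418079) = -28445417/19467848635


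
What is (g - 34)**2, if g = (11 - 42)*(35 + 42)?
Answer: 5861241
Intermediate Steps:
g = -2387 (g = -31*77 = -2387)
(g - 34)**2 = (-2387 - 34)**2 = (-2421)**2 = 5861241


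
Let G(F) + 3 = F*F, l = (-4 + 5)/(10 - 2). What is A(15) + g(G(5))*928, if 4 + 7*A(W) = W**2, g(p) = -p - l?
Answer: -143503/7 ≈ -20500.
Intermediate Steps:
l = 1/8 ≈ 0.12500
G(F) = -3 + F**2 (G(F) = -3 + F*F = -3 + F**2)
g(p) = -1/8 - p (g(p) = -p - 1*1/8 = -p - 1/8 = -1/8 - p)
A(W) = -4/7 + W**2/7
A(15) + g(G(5))*928 = (-4/7 + (1/7)*15**2) + (-1/8 - (-3 + 5**2))*928 = (-4/7 + (1/7)*225) + (-1/8 - (-3 + 25))*928 = (-4/7 + 225/7) + (-1/8 - 1*22)*928 = 221/7 + (-1/8 - 22)*928 = 221/7 - 177/8*928 = 221/7 - 20532 = -143503/7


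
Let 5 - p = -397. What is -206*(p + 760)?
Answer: -239372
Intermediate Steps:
p = 402 (p = 5 - 1*(-397) = 5 + 397 = 402)
-206*(p + 760) = -206*(402 + 760) = -206*1162 = -239372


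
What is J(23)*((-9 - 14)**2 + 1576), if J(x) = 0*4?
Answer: 0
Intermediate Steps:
J(x) = 0
J(23)*((-9 - 14)**2 + 1576) = 0*((-9 - 14)**2 + 1576) = 0*((-23)**2 + 1576) = 0*(529 + 1576) = 0*2105 = 0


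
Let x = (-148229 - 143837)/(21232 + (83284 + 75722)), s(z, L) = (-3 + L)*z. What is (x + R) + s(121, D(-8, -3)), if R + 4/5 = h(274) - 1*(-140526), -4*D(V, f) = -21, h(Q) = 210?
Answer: 254146087071/1802380 ≈ 1.4101e+5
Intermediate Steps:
D(V, f) = 21/4 (D(V, f) = -1/4*(-21) = 21/4)
R = 703676/5 (R = -4/5 + (210 - 1*(-140526)) = -4/5 + (210 + 140526) = -4/5 + 140736 = 703676/5 ≈ 1.4074e+5)
s(z, L) = z*(-3 + L)
x = -146033/90119 (x = -292066/(21232 + 159006) = -292066/180238 = -292066*1/180238 = -146033/90119 ≈ -1.6204)
(x + R) + s(121, D(-8, -3)) = (-146033/90119 + 703676/5) + 121*(-3 + 21/4) = 63413847279/450595 + 121*(9/4) = 63413847279/450595 + 1089/4 = 254146087071/1802380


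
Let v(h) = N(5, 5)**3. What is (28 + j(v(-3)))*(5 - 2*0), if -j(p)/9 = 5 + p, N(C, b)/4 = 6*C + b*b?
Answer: -479160085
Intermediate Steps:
N(C, b) = 4*b**2 + 24*C (N(C, b) = 4*(6*C + b*b) = 4*(6*C + b**2) = 4*(b**2 + 6*C) = 4*b**2 + 24*C)
v(h) = 10648000 (v(h) = (4*5**2 + 24*5)**3 = (4*25 + 120)**3 = (100 + 120)**3 = 220**3 = 10648000)
j(p) = -45 - 9*p (j(p) = -9*(5 + p) = -45 - 9*p)
(28 + j(v(-3)))*(5 - 2*0) = (28 + (-45 - 9*10648000))*(5 - 2*0) = (28 + (-45 - 95832000))*(5 + 0) = (28 - 95832045)*5 = -95832017*5 = -479160085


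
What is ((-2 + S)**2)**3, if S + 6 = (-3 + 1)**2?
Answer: 4096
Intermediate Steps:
S = -2 (S = -6 + (-3 + 1)**2 = -6 + (-2)**2 = -6 + 4 = -2)
((-2 + S)**2)**3 = ((-2 - 2)**2)**3 = ((-4)**2)**3 = 16**3 = 4096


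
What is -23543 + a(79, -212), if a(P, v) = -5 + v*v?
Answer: 21396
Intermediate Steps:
a(P, v) = -5 + v**2
-23543 + a(79, -212) = -23543 + (-5 + (-212)**2) = -23543 + (-5 + 44944) = -23543 + 44939 = 21396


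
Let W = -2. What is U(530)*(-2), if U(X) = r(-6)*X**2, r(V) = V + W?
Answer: 4494400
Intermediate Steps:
r(V) = -2 + V (r(V) = V - 2 = -2 + V)
U(X) = -8*X**2 (U(X) = (-2 - 6)*X**2 = -8*X**2)
U(530)*(-2) = -8*530**2*(-2) = -8*280900*(-2) = -2247200*(-2) = 4494400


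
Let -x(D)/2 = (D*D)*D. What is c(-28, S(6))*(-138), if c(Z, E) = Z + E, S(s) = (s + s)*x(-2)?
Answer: -22632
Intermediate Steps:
x(D) = -2*D³ (x(D) = -2*D*D*D = -2*D²*D = -2*D³)
S(s) = 32*s (S(s) = (s + s)*(-2*(-2)³) = (2*s)*(-2*(-8)) = (2*s)*16 = 32*s)
c(Z, E) = E + Z
c(-28, S(6))*(-138) = (32*6 - 28)*(-138) = (192 - 28)*(-138) = 164*(-138) = -22632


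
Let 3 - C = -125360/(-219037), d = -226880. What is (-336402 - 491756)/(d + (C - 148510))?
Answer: 181397243846/82223767679 ≈ 2.2061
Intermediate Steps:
C = 531751/219037 (C = 3 - (-125360)/(-219037) = 3 - (-125360)*(-1)/219037 = 3 - 1*125360/219037 = 3 - 125360/219037 = 531751/219037 ≈ 2.4277)
(-336402 - 491756)/(d + (C - 148510)) = (-336402 - 491756)/(-226880 + (531751/219037 - 148510)) = -828158/(-226880 - 32528653119/219037) = -828158/(-82223767679/219037) = -828158*(-219037/82223767679) = 181397243846/82223767679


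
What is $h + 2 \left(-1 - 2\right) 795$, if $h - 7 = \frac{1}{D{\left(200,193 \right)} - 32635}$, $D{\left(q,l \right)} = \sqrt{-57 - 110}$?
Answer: $- \frac{5072801708731}{1065043392} - \frac{i \sqrt{167}}{1065043392} \approx -4763.0 - 1.2134 \cdot 10^{-8} i$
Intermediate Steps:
$D{\left(q,l \right)} = i \sqrt{167}$ ($D{\left(q,l \right)} = \sqrt{-167} = i \sqrt{167}$)
$h = 7 + \frac{1}{-32635 + i \sqrt{167}}$ ($h = 7 + \frac{1}{i \sqrt{167} - 32635} = 7 + \frac{1}{-32635 + i \sqrt{167}} \approx 7.0 - 1.2134 \cdot 10^{-8} i$)
$h + 2 \left(-1 - 2\right) 795 = \left(\frac{7455271109}{1065043392} - \frac{i \sqrt{167}}{1065043392}\right) + 2 \left(-1 - 2\right) 795 = \left(\frac{7455271109}{1065043392} - \frac{i \sqrt{167}}{1065043392}\right) + 2 \left(-3\right) 795 = \left(\frac{7455271109}{1065043392} - \frac{i \sqrt{167}}{1065043392}\right) - 4770 = - \frac{5072801708731}{1065043392} - \frac{i \sqrt{167}}{1065043392}$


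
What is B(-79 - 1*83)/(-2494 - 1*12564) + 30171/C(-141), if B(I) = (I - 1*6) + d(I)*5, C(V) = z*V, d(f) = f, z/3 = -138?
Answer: 85234115/146499282 ≈ 0.58181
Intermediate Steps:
z = -414 (z = 3*(-138) = -414)
C(V) = -414*V
B(I) = -6 + 6*I (B(I) = (I - 1*6) + I*5 = (I - 6) + 5*I = (-6 + I) + 5*I = -6 + 6*I)
B(-79 - 1*83)/(-2494 - 1*12564) + 30171/C(-141) = (-6 + 6*(-79 - 1*83))/(-2494 - 1*12564) + 30171/((-414*(-141))) = (-6 + 6*(-79 - 83))/(-2494 - 12564) + 30171/58374 = (-6 + 6*(-162))/(-15058) + 30171*(1/58374) = (-6 - 972)*(-1/15058) + 10057/19458 = -978*(-1/15058) + 10057/19458 = 489/7529 + 10057/19458 = 85234115/146499282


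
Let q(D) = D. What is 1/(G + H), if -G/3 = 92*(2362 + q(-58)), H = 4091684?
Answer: 1/3455780 ≈ 2.8937e-7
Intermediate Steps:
G = -635904 (G = -276*(2362 - 58) = -276*2304 = -3*211968 = -635904)
1/(G + H) = 1/(-635904 + 4091684) = 1/3455780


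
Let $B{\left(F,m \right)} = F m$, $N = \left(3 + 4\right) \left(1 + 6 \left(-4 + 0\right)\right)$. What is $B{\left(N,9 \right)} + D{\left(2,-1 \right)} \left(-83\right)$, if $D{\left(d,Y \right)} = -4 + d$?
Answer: $-1283$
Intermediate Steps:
$N = -161$ ($N = 7 \left(1 + 6 \left(-4\right)\right) = 7 \left(1 - 24\right) = 7 \left(-23\right) = -161$)
$B{\left(N,9 \right)} + D{\left(2,-1 \right)} \left(-83\right) = \left(-161\right) 9 + \left(-4 + 2\right) \left(-83\right) = -1449 - -166 = -1449 + 166 = -1283$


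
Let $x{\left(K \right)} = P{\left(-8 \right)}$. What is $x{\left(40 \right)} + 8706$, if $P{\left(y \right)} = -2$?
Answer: $8704$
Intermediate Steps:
$x{\left(K \right)} = -2$
$x{\left(40 \right)} + 8706 = -2 + 8706 = 8704$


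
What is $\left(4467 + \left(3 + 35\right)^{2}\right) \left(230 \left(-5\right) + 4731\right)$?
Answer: $21167291$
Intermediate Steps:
$\left(4467 + \left(3 + 35\right)^{2}\right) \left(230 \left(-5\right) + 4731\right) = \left(4467 + 38^{2}\right) \left(-1150 + 4731\right) = \left(4467 + 1444\right) 3581 = 5911 \cdot 3581 = 21167291$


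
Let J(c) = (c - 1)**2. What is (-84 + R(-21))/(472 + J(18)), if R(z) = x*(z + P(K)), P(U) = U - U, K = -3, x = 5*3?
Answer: -399/761 ≈ -0.52431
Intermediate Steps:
x = 15
P(U) = 0
R(z) = 15*z (R(z) = 15*(z + 0) = 15*z)
J(c) = (-1 + c)**2
(-84 + R(-21))/(472 + J(18)) = (-84 + 15*(-21))/(472 + (-1 + 18)**2) = (-84 - 315)/(472 + 17**2) = -399/(472 + 289) = -399/761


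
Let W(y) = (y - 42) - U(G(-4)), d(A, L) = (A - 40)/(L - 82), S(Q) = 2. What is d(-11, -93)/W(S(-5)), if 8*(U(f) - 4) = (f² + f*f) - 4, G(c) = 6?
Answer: -34/6125 ≈ -0.0055510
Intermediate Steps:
U(f) = 7/2 + f²/4 (U(f) = 4 + ((f² + f*f) - 4)/8 = 4 + ((f² + f²) - 4)/8 = 4 + (2*f² - 4)/8 = 4 + (-4 + 2*f²)/8 = 4 + (-½ + f²/4) = 7/2 + f²/4)
d(A, L) = (-40 + A)/(-82 + L)
W(y) = -109/2 + y (W(y) = (y - 42) - (7/2 + (¼)*6²) = (-42 + y) - (7/2 + (¼)*36) = (-42 + y) - (7/2 + 9) = (-42 + y) - 1*25/2 = (-42 + y) - 25/2 = -109/2 + y)
d(-11, -93)/W(S(-5)) = ((-40 - 11)/(-82 - 93))/(-109/2 + 2) = (-51/(-175))/(-105/2) = -1/175*(-51)*(-2/105) = (51/175)*(-2/105) = -34/6125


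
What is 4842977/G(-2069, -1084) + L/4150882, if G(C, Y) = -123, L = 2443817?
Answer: -20102325466223/510558486 ≈ -39373.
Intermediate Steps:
4842977/G(-2069, -1084) + L/4150882 = 4842977/(-123) + 2443817/4150882 = 4842977*(-1/123) + 2443817*(1/4150882) = -4842977/123 + 2443817/4150882 = -20102325466223/510558486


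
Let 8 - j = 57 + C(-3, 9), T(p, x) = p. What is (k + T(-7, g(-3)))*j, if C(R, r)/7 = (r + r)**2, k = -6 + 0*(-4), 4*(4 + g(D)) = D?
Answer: 30121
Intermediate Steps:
g(D) = -4 + D/4
k = -6 (k = -6 + 0 = -6)
C(R, r) = 28*r**2 (C(R, r) = 7*(r + r)**2 = 7*(2*r)**2 = 7*(4*r**2) = 28*r**2)
j = -2317 (j = 8 - (57 + 28*9**2) = 8 - (57 + 28*81) = 8 - (57 + 2268) = 8 - 1*2325 = 8 - 2325 = -2317)
(k + T(-7, g(-3)))*j = (-6 - 7)*(-2317) = -13*(-2317) = 30121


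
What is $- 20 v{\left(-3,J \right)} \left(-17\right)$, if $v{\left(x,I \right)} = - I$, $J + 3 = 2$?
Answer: $340$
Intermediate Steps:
$J = -1$ ($J = -3 + 2 = -1$)
$- 20 v{\left(-3,J \right)} \left(-17\right) = - 20 \left(\left(-1\right) \left(-1\right)\right) \left(-17\right) = \left(-20\right) 1 \left(-17\right) = \left(-20\right) \left(-17\right) = 340$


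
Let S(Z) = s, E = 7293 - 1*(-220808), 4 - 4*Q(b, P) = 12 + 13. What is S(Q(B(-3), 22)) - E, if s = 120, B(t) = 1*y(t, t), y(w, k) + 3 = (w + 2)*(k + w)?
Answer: -227981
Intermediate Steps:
y(w, k) = -3 + (2 + w)*(k + w) (y(w, k) = -3 + (w + 2)*(k + w) = -3 + (2 + w)*(k + w))
B(t) = -3 + 2*t² + 4*t (B(t) = 1*(-3 + t² + 2*t + 2*t + t*t) = 1*(-3 + t² + 2*t + 2*t + t²) = 1*(-3 + 2*t² + 4*t) = -3 + 2*t² + 4*t)
Q(b, P) = -21/4 (Q(b, P) = 1 - (12 + 13)/4 = 1 - ¼*25 = 1 - 25/4 = -21/4)
E = 228101 (E = 7293 + 220808 = 228101)
S(Z) = 120
S(Q(B(-3), 22)) - E = 120 - 1*228101 = 120 - 228101 = -227981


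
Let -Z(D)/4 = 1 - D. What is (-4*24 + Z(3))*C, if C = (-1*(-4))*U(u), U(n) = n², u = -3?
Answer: -3168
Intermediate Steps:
Z(D) = -4 + 4*D (Z(D) = -4*(1 - D) = -4 + 4*D)
C = 36 (C = -1*(-4)*(-3)² = 4*9 = 36)
(-4*24 + Z(3))*C = (-4*24 + (-4 + 4*3))*36 = (-96 + (-4 + 12))*36 = (-96 + 8)*36 = -88*36 = -3168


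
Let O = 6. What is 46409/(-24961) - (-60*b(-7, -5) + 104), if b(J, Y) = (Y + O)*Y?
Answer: -10130653/24961 ≈ -405.86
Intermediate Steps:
b(J, Y) = Y*(6 + Y) (b(J, Y) = (Y + 6)*Y = (6 + Y)*Y = Y*(6 + Y))
46409/(-24961) - (-60*b(-7, -5) + 104) = 46409/(-24961) - (-(-300)*(6 - 5) + 104) = 46409*(-1/24961) - (-(-300) + 104) = -46409/24961 - (-60*(-5) + 104) = -46409/24961 - (300 + 104) = -46409/24961 - 1*404 = -46409/24961 - 404 = -10130653/24961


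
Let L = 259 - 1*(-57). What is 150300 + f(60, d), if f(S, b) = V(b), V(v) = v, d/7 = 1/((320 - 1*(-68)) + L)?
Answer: 105811207/704 ≈ 1.5030e+5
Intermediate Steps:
L = 316 (L = 259 + 57 = 316)
d = 7/704 (d = 7/((320 - 1*(-68)) + 316) = 7/((320 + 68) + 316) = 7/(388 + 316) = 7/704 ≈ 0.0099432)
f(S, b) = b
150300 + f(60, d) = 150300 + 7/704 = 105811207/704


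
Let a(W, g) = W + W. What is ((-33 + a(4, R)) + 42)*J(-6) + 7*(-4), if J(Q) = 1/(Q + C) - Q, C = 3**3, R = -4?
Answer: 1571/21 ≈ 74.810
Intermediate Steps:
a(W, g) = 2*W
C = 27
J(Q) = 1/(27 + Q) - Q (J(Q) = 1/(Q + 27) - Q = 1/(27 + Q) - Q)
((-33 + a(4, R)) + 42)*J(-6) + 7*(-4) = ((-33 + 2*4) + 42)*((1 - 1*(-6)**2 - 27*(-6))/(27 - 6)) + 7*(-4) = ((-33 + 8) + 42)*((1 - 1*36 + 162)/21) - 28 = (-25 + 42)*((1 - 36 + 162)/21) - 28 = 17*((1/21)*127) - 28 = 17*(127/21) - 28 = 2159/21 - 28 = 1571/21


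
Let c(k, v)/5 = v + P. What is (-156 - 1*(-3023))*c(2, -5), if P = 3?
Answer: -28670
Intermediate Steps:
c(k, v) = 15 + 5*v (c(k, v) = 5*(v + 3) = 5*(3 + v) = 15 + 5*v)
(-156 - 1*(-3023))*c(2, -5) = (-156 - 1*(-3023))*(15 + 5*(-5)) = (-156 + 3023)*(15 - 25) = 2867*(-10) = -28670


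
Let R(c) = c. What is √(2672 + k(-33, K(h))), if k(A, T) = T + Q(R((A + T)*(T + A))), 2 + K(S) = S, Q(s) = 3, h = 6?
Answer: √2679 ≈ 51.759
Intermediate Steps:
K(S) = -2 + S
k(A, T) = 3 + T (k(A, T) = T + 3 = 3 + T)
√(2672 + k(-33, K(h))) = √(2672 + (3 + (-2 + 6))) = √(2672 + (3 + 4)) = √(2672 + 7) = √2679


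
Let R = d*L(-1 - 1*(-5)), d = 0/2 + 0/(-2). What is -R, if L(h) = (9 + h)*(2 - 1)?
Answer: 0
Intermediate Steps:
L(h) = 9 + h (L(h) = (9 + h)*1 = 9 + h)
d = 0 (d = 0*(1/2) + 0*(-1/2) = 0 + 0 = 0)
R = 0 (R = 0*(9 + (-1 - 1*(-5))) = 0*(9 + (-1 + 5)) = 0*(9 + 4) = 0*13 = 0)
-R = -1*0 = 0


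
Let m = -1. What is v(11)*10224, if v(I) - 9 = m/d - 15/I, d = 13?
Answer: 11052144/143 ≈ 77288.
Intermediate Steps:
v(I) = 116/13 - 15/I (v(I) = 9 + (-1/13 - 15/I) = 116/13 - 15/I)
v(11)*10224 = (116/13 - 15/11)*10224 = (1081/143)*10224 = 11052144/143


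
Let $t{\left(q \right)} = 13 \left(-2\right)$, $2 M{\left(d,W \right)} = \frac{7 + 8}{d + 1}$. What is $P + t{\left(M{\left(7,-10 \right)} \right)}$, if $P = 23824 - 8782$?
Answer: $15016$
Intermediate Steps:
$P = 15042$
$M{\left(d,W \right)} = \frac{15}{2 \left(1 + d\right)}$ ($M{\left(d,W \right)} = \frac{\left(7 + 8\right) \frac{1}{d + 1}}{2} = \frac{15 \frac{1}{1 + d}}{2} = \frac{15}{2 \left(1 + d\right)}$)
$t{\left(q \right)} = -26$
$P + t{\left(M{\left(7,-10 \right)} \right)} = 15042 - 26 = 15016$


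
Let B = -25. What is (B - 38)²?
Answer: 3969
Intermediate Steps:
(B - 38)² = (-25 - 38)² = (-63)² = 3969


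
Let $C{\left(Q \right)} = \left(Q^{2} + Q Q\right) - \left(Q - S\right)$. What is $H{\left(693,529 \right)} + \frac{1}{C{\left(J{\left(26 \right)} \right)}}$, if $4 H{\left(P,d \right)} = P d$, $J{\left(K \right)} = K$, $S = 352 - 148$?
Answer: $\frac{280446707}{3060} \approx 91649.0$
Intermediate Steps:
$S = 204$
$C{\left(Q \right)} = 204 - Q + 2 Q^{2}$ ($C{\left(Q \right)} = \left(Q^{2} + Q Q\right) - \left(-204 + Q\right) = \left(Q^{2} + Q^{2}\right) - \left(-204 + Q\right) = 2 Q^{2} - \left(-204 + Q\right) = 204 - Q + 2 Q^{2}$)
$H{\left(P,d \right)} = \frac{P d}{4}$
$H{\left(693,529 \right)} + \frac{1}{C{\left(J{\left(26 \right)} \right)}} = \frac{1}{4} \cdot 693 \cdot 529 + \frac{1}{204 - 26 + 2 \cdot 26^{2}} = \frac{366597}{4} + \frac{1}{204 - 26 + 2 \cdot 676} = \frac{366597}{4} + \frac{1}{204 - 26 + 1352} = \frac{366597}{4} + \frac{1}{1530} = \frac{280446707}{3060}$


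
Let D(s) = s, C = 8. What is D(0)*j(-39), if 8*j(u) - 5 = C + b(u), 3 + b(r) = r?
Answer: 0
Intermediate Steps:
b(r) = -3 + r
j(u) = 5/4 + u/8 (j(u) = 5/8 + (8 + (-3 + u))/8 = 5/8 + (5 + u)/8 = 5/8 + (5/8 + u/8) = 5/4 + u/8)
D(0)*j(-39) = 0*(5/4 + (1/8)*(-39)) = 0*(5/4 - 39/8) = 0*(-29/8) = 0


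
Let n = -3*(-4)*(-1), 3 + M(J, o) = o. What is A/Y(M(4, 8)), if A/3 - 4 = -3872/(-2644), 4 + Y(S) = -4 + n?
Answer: -2709/3305 ≈ -0.81967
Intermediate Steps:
M(J, o) = -3 + o
n = -12 (n = 12*(-1) = -12)
Y(S) = -20 (Y(S) = -4 + (-4 - 12) = -4 - 16 = -20)
A = 10836/661 (A = 12 + 3*(-3872/(-2644)) = 12 + 3*(-3872*(-1/2644)) = 12 + 3*(968/661) = 12 + 2904/661 = 10836/661 ≈ 16.393)
A/Y(M(4, 8)) = (10836/661)/(-20) = (10836/661)*(-1/20) = -2709/3305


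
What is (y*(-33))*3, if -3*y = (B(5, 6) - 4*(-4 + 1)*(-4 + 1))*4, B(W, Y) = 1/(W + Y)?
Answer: -4740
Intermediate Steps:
y = 1580/33 (y = -(1/(5 + 6) - 4*(-4 + 1)*(-4 + 1))*4/3 = -(1/11 - (-12)*(-3))*4/3 = -(1/11 - 4*9)*4/3 = -(1/11 - 36)*4/3 = -(-395)*4/33 = -1/3*(-1580/11) = 1580/33 ≈ 47.879)
(y*(-33))*3 = ((1580/33)*(-33))*3 = -1580*3 = -4740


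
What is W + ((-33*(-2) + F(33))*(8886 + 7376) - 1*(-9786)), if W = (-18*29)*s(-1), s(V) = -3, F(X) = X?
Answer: 1621290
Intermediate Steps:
W = 1566 (W = -18*29*(-3) = -522*(-3) = 1566)
W + ((-33*(-2) + F(33))*(8886 + 7376) - 1*(-9786)) = 1566 + ((-33*(-2) + 33)*(8886 + 7376) - 1*(-9786)) = 1566 + ((66 + 33)*16262 + 9786) = 1566 + (99*16262 + 9786) = 1566 + (1609938 + 9786) = 1566 + 1619724 = 1621290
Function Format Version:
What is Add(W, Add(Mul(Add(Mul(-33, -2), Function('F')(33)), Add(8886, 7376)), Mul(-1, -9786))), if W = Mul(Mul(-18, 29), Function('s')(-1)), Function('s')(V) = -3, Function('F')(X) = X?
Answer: 1621290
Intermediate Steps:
W = 1566 (W = Mul(Mul(-18, 29), -3) = Mul(-522, -3) = 1566)
Add(W, Add(Mul(Add(Mul(-33, -2), Function('F')(33)), Add(8886, 7376)), Mul(-1, -9786))) = Add(1566, Add(Mul(Add(Mul(-33, -2), 33), Add(8886, 7376)), Mul(-1, -9786))) = Add(1566, Add(Mul(Add(66, 33), 16262), 9786)) = Add(1566, Add(Mul(99, 16262), 9786)) = Add(1566, Add(1609938, 9786)) = Add(1566, 1619724) = 1621290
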